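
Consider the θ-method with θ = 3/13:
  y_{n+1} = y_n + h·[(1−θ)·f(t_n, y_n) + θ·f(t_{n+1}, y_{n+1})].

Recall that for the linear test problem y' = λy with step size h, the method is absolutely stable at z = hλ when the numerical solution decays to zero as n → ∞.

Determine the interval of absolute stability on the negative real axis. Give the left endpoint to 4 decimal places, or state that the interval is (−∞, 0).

On y'=λy, z=hλ:
  y_{n+1} = y_n + z·[10/13·y_n + 3/13·y_{n+1}] ⇒ (1 − 3/13z)y_{n+1} = (1 + 10/13z)y_n
  R(z) = (1 + 10/13z)/(1 − 3/13z).

Boundary: |R(x)|=1, x<0.
x=-0.97: |R|=0.2074
R=−1: 1+10/13x = −1+3/13x ⇒ -7/13x=2 ⇒ x=2/(-7/13)=-3.7143
Confirm numerically:
  x=-3.578: |R|=0.95980 <1
  x=-3.198: |R|=0.84005 <1
  x=-2.862: |R|=0.72362 <1
  x=-1.972: |R|=0.35525 <1
  x=-4.303: |R|=1.15906 >1
  x=-3.735: |R|=1.00599 >1
Interval (-3.7143, 0).

(-3.7143, 0).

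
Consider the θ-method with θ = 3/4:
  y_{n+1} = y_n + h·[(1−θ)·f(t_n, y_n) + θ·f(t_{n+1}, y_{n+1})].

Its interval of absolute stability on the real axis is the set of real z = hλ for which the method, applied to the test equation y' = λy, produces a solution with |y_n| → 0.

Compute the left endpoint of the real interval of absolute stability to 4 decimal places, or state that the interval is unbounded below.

Test eqn y'=λy, z=hλ:
  y_{n+1} = y_n + z·[1/4·y_n + 3/4·y_{n+1}] ⇒ (1 − 3/4z)y_{n+1} = (1 + 1/4z)y_n
  ⇒ R(z) = (1 + 1/4z)/(1 − 3/4z).

Solve |R(x)|<1 on ℝ⁻.
x=-1.15: |R|=0.3826
x=-2: |R|=0.2000
x=-10: |R|=0.1765
x=-100: |R|=0.3158
θ=3/4≥1/2 ⇒ |1+1/4x|<|1−3/4x| ∀x<0 ⇒ interval (−∞,0).

(−∞, 0) — no finite endpoint.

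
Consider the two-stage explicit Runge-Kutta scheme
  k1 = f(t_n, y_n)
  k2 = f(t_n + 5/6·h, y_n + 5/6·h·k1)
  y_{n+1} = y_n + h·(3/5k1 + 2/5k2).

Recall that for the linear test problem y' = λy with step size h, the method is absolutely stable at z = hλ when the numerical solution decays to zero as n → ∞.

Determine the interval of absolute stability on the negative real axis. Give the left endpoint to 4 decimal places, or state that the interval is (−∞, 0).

z∈(-3.0000,0).

Set f=λy, z=hλ:
  k1=λy_n ⇒ h·k1=z·y_n;  k2=λ(1+5/6z)y_n ⇒ h·k2=z(1+5/6z)y_n
  y_{n+1}/y_n = 1 + 3/5z + 2/5z(1+5/6z) = 1 + z + 1/3z²
  R(z) = 1 + z + 1/3z².

Find x<0 with |R(x)|<1.
x=-0.58: |R|=0.5321
R=1: x+1/3x²=0 ⇒ x=−3=-3.0000; min R=1−1/(4·1/3)=0.2500>−1
Confirm numerically:
  x=-1.857: |R|=0.29248 <1
  x=-1.699: |R|=0.26320 <1
  x=-1.243: |R|=0.27202 <1
  x=-3.403: |R|=1.45714 >1
  x=-3.298: |R|=1.32760 >1
Stable set (-3.0000, 0).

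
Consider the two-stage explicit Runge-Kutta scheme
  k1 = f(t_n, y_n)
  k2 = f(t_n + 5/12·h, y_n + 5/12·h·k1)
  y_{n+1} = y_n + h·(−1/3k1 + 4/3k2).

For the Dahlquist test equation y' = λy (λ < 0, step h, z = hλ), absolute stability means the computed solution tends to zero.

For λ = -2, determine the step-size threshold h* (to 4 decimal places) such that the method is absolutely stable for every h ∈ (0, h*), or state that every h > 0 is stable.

Set f=λy, z=hλ:
  k1=λy_n ⇒ h·k1=z·y_n;  k2=λ(1+5/12z)y_n ⇒ h·k2=z(1+5/12z)y_n
  y_{n+1}/y_n = 1 − 1/3z + 4/3z(1+5/12z) = 1 + z + 5/9z²
  so R(z) = 1 + z + 5/9z².

Find x<0 with |R(x)|<1.
x=-1.42: |R|=0.7002
R=1: x+5/9x²=0 ⇒ x=−9/5=-1.8000; min R=1−1/(4·5/9)=0.5500>−1
Confirm numerically:
  x=-1.623: |R|=0.84041 <1
  x=-1.203: |R|=0.60101 <1
  x=-1.115: |R|=0.57568 <1
  x=-2.265: |R|=1.58513 >1
  x=-2.232: |R|=1.53568 >1
  x=-1.870: |R|=1.07272 >1
Interval (-1.8000, 0).

(-1.8000,0); λ=-2 ⇒ h* = (9/5)/2 = 0.9000.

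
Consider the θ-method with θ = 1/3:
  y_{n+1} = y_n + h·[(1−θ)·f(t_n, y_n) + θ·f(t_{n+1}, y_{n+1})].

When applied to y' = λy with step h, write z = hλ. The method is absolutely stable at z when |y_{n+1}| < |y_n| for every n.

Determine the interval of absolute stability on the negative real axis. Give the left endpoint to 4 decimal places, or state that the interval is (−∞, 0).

(-6.0000, 0).

With y'=λy (z=hλ):
  y_{n+1} = y_n + z·[2/3·y_n + 1/3·y_{n+1}] ⇒ (1 − 1/3z)y_{n+1} = (1 + 2/3z)y_n
  ⇒ R(z) = (1 + 2/3z)/(1 − 1/3z).

Find x<0 with |R(x)|<1.
x=-1.03: |R|=0.2333
R=−1: 1+2/3x = −1+1/3x ⇒ -1/3x=2 ⇒ x=2/(-1/3)=-6.0000
Confirm numerically:
  x=-4.772: |R|=0.84200 <1
  x=-4.424: |R|=0.78772 <1
  x=-3.743: |R|=0.66528 <1
  x=-2.651: |R|=0.40736 <1
  x=-6.403: |R|=1.04286 >1
  x=-6.341: |R|=1.03651 >1
So |R|<1 on (-6.0000, 0).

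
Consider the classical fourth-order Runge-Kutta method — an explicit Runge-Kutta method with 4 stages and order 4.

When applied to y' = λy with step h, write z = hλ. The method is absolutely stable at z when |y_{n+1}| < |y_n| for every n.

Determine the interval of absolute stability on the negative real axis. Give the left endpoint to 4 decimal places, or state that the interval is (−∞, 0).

On y'=λy, z=hλ:
  order 4, 4-stage ⇒ R(z)=1+z+z^2/2+z^3/6+z^4/24
  (e.g. R(-1.4)=0.28273, |R|=0.28273)

Solve |R(x)|<1 on ℝ⁻.
x=-1.4: |R|=0.2827
|R(-3.13)|=1.6569 |R(-2.31)|=0.4901 |R(-2.14)|=0.3903
Bisect:
  x_lo=-3.3363 |R|=2.2021  x_hi=-0.3049 |R|=0.7372
  mid=-1.82061 |R|=0.28871 →hi
  mid=-2.57845 |R|=0.73037 →hi
  mid=-2.95737 |R|=1.29198 →lo
  mid=-2.76791 |R|=0.97410 →hi
  mid=-2.86264 |R|=1.12301 →lo
  mid=-2.81527 |R|=1.04615 →lo
  mid=-2.79159 |R|=1.00953 →lo
  ...
  [-2.78530,-2.78511] ⇒ x*=-2.7853
So |R|<1 on (-2.7853, 0).

z∈(-2.7853,0).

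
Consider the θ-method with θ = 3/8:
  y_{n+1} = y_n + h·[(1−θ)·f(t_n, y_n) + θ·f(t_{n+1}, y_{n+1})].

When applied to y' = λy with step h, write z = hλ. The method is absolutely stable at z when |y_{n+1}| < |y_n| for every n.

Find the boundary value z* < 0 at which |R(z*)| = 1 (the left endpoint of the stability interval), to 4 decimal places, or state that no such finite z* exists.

z* = -8.0000.

Test eqn y'=λy, z=hλ:
  y_{n+1} = y_n + z·[5/8·y_n + 3/8·y_{n+1}] ⇒ (1 − 3/8z)y_{n+1} = (1 + 5/8z)y_n
  ⇒ R(z) = (1 + 5/8z)/(1 − 3/8z).

Need |R(x)|<1, x<0.
x=-1.56: |R|=0.0158
R=−1: 1+5/8x = −1+3/8x ⇒ -1/4x=2 ⇒ x=2/(-1/4)=-8.0000
Confirm numerically:
  x=-7.717: |R|=0.98183 <1
  x=-7.168: |R|=0.94360 <1
  x=-6.881: |R|=0.92187 <1
  x=-3.860: |R|=0.57712 <1
  x=-8.451: |R|=1.02704 >1
  x=-8.033: |R|=1.00206 >1
So |R|<1 on (-8.0000, 0).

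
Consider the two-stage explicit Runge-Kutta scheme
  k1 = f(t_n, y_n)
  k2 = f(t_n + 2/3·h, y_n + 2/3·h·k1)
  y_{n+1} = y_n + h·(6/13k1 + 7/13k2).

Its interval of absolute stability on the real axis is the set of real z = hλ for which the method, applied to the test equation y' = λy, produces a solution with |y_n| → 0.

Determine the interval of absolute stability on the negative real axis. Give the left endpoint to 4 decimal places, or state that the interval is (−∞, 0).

(-2.7857, 0).

Set f=λy, z=hλ:
  k1=λy_n ⇒ h·k1=z·y_n;  k2=λ(1+2/3z)y_n ⇒ h·k2=z(1+2/3z)y_n
  y_{n+1}/y_n = 1 + 6/13z + 7/13z(1+2/3z) = 1 + z + 14/39z²
  Hence R(z) = 1 + z + 14/39z².

Boundary: |R(x)|=1, x<0.
x=-0.73: |R|=0.4613
R=1: x+14/39x²=0 ⇒ x=−39/14=-2.7857; min R=1−1/(4·14/39)=0.3036>−1
Confirm numerically:
  x=-2.169: |R|=0.51982 <1
  x=-1.868: |R|=0.38461 <1
  x=-1.437: |R|=0.30427 <1
  x=-1.186: |R|=0.31893 <1
  x=-3.206: |R|=1.48369 >1
  x=-2.858: |R|=1.07416 >1
Stable set (-2.7857, 0).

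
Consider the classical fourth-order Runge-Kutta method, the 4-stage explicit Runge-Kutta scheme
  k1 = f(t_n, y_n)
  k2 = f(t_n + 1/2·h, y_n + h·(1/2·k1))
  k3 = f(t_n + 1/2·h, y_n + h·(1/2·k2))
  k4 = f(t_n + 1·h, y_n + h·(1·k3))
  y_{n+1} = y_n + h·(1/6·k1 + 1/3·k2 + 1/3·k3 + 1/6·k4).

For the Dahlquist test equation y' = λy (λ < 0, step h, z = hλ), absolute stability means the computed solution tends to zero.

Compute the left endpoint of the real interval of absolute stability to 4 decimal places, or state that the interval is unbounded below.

Set f=λy, z=hλ:
  order 4, 4-stage ⇒ R(z)=1+z+z^2/2+z^3/6+z^4/24
  (e.g. R(-1.02)=0.36843, |R|=0.36843)

Solve |R(x)|<1 on ℝ⁻.
x=-1.02: |R|=0.3684
|R(-2.79)|=1.0071 |R(-2.21)|=0.4270 |R(-1.21)|=0.3161
Bisect:
  x_lo=-3.2728 |R|=2.0205  x_hi=-0.2042 |R|=0.8153
  mid=-1.73846 |R|=0.27757 →hi
  mid=-2.50561 |R|=0.65396 →hi
  mid=-2.88919 |R|=1.16827 →lo
  mid=-2.69740 |R|=0.87537 →hi
  mid=-2.79329 |R|=1.01213 →lo
  mid=-2.74534 |R|=0.94142 →hi
  mid=-2.76932 |R|=0.97618 →hi
  mid=-2.78130 |R|=0.99400 →hi
  mid=-2.78730 |R|=1.00303 →lo
  mid=-2.78430 |R|=0.99851 →hi
  ...
  [-2.78543,-2.78524] ⇒ x*=-2.7853
Stable set (-2.7853, 0).

z* = -2.7853.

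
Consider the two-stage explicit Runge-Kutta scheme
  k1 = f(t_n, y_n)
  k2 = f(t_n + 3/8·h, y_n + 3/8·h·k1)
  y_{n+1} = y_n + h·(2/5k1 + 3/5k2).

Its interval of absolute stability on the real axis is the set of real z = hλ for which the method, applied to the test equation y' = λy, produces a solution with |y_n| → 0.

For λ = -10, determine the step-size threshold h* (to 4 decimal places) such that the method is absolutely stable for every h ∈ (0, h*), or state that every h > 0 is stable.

Test eqn y'=λy, z=hλ:
  k1=λy_n ⇒ h·k1=z·y_n;  k2=λ(1+3/8z)y_n ⇒ h·k2=z(1+3/8z)y_n
  y_{n+1}/y_n = 1 + 2/5z + 3/5z(1+3/8z) = 1 + z + 9/40z²
  so R(z) = 1 + z + 9/40z².

Need |R(x)|<1, x<0.
x=-0.38: |R|=0.6525
R=1: x+9/40x²=0 ⇒ x=−40/9=-4.4444; min R=1−1/(4·9/40)=-0.1111>−1
Confirm numerically:
  x=-4.056: |R|=0.64551 <1
  x=-2.926: |R|=0.00033 <1
  x=-2.640: |R|=0.07184 <1
  x=-1.886: |R|=0.08568 <1
  x=-5.015: |R|=1.64380 >1
  x=-4.893: |R|=1.49383 >1
  x=-4.507: |R|=1.06344 >1
Interval (-4.4444, 0).

(-4.4444,0); λ=-10 ⇒ h* = (40/9)/10 = 0.4444.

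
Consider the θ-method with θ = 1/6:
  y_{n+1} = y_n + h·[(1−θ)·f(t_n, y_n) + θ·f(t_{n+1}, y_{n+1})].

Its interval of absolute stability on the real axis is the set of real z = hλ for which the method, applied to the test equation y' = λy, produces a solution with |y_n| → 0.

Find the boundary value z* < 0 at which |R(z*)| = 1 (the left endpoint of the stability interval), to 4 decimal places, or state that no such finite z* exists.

On y'=λy, z=hλ:
  y_{n+1} = y_n + z·[5/6·y_n + 1/6·y_{n+1}] ⇒ (1 − 1/6z)y_{n+1} = (1 + 5/6z)y_n
  Hence R(z) = (1 + 5/6z)/(1 − 1/6z).

Need |R(x)|<1, x<0.
x=-0.38: |R|=0.6426
R=−1: 1+5/6x = −1+1/6x ⇒ -2/3x=2 ⇒ x=2/(-2/3)=-3.0000
Confirm numerically:
  x=-2.033: |R|=0.51849 <1
  x=-1.737: |R|=0.34703 <1
  x=-1.717: |R|=0.33497 <1
  x=-3.121: |R|=1.05306 >1
  x=-3.059: |R|=1.02605 >1
So |R|<1 on (-3.0000, 0).

z* = -3.0000.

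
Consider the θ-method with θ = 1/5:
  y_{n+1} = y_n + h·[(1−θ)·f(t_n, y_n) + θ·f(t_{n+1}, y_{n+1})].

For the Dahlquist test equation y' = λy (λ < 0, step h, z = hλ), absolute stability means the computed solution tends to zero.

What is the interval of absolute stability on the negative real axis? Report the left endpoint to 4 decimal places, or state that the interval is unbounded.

z∈(-3.3333,0).

Set f=λy, z=hλ:
  y_{n+1} = y_n + z·[4/5·y_n + 1/5·y_{n+1}] ⇒ (1 − 1/5z)y_{n+1} = (1 + 4/5z)y_n
  so R(z) = (1 + 4/5z)/(1 − 1/5z).

Boundary: |R(x)|=1, x<0.
x=-1.34: |R|=0.0568
R=−1: 1+4/5x = −1+1/5x ⇒ -3/5x=2 ⇒ x=2/(-3/5)=-3.3333
Confirm numerically:
  x=-2.353: |R|=0.60003 <1
  x=-1.966: |R|=0.41114 <1
  x=-1.853: |R|=0.35196 <1
  x=-1.588: |R|=0.20522 <1
  x=-3.479: |R|=1.05154 >1
  x=-3.463: |R|=1.04596 >1
Stable set (-3.3333, 0).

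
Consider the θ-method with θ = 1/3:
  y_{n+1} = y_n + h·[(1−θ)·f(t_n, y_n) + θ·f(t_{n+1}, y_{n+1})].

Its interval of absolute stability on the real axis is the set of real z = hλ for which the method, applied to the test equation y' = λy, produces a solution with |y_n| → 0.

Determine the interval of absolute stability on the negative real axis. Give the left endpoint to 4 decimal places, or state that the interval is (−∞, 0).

On y'=λy, z=hλ:
  y_{n+1} = y_n + z·[2/3·y_n + 1/3·y_{n+1}] ⇒ (1 − 1/3z)y_{n+1} = (1 + 2/3z)y_n
  ⇒ R(z) = (1 + 2/3z)/(1 − 1/3z).

Boundary: |R(x)|=1, x<0.
x=-0.83: |R|=0.3499
R=−1: 1+2/3x = −1+1/3x ⇒ -1/3x=2 ⇒ x=2/(-1/3)=-6.0000
Confirm numerically:
  x=-5.136: |R|=0.89381 <1
  x=-4.800: |R|=0.84615 <1
  x=-3.036: |R|=0.50895 <1
  x=-6.440: |R|=1.04661 >1
  x=-6.304: |R|=1.03267 >1
  x=-6.211: |R|=1.02291 >1
Stable set (-6.0000, 0).

z∈(-6.0000,0).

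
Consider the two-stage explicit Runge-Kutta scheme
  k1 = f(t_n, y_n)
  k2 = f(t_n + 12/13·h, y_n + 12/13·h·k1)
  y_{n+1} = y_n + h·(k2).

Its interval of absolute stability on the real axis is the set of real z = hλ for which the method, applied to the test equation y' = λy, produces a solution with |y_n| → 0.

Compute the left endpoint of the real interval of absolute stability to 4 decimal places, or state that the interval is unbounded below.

Set f=λy, z=hλ:
  k1=λy_n ⇒ h·k1=z·y_n;  k2=λ(1+12/13z)y_n ⇒ h·k2=z(1+12/13z)y_n
  y_{n+1}/y_n = 1 + z(1+12/13z) = 1 + z + 12/13z²
  so R(z) = 1 + z + 12/13z².

Solve |R(x)|<1 on ℝ⁻.
x=-1.67: |R|=1.9044
R=1: x+12/13x²=0 ⇒ x=−13/12=-1.0833; min R=1−1/(4·12/13)=0.7292>−1
Confirm numerically:
  x=-0.851: |R|=0.81749 <1
  x=-0.723: |R|=0.75952 <1
  x=-0.637: |R|=0.73756 <1
  x=-1.614: |R|=1.79061 >1
  x=-1.597: |R|=1.75722 >1
  x=-1.143: |R|=1.06295 >1
Interval (-1.0833, 0).

left endpoint -1.0833.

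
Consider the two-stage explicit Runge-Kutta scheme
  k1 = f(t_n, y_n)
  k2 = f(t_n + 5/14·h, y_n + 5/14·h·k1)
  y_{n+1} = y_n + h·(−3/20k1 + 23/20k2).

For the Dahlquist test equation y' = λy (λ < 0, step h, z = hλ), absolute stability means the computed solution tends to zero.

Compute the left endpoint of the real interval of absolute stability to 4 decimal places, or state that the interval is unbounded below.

z* = -2.4348.

With y'=λy (z=hλ):
  k1=λy_n ⇒ h·k1=z·y_n;  k2=λ(1+5/14z)y_n ⇒ h·k2=z(1+5/14z)y_n
  y_{n+1}/y_n = 1 − 3/20z + 23/20z(1+5/14z) = 1 + z + 23/56z²
  Hence R(z) = 1 + z + 23/56z².

Find x<0 with |R(x)|<1.
x=-0.67: |R|=0.5144
R=1: x+23/56x²=0 ⇒ x=−56/23=-2.4348; min R=1−1/(4·23/56)=0.3913>−1
Confirm numerically:
  x=-1.946: |R|=0.60934 <1
  x=-1.509: |R|=0.42623 <1
  x=-1.276: |R|=0.39272 <1
  x=-1.035: |R|=0.40497 <1
  x=-3.008: |R|=1.70817 >1
  x=-2.851: |R|=1.48737 >1
Stable set (-2.4348, 0).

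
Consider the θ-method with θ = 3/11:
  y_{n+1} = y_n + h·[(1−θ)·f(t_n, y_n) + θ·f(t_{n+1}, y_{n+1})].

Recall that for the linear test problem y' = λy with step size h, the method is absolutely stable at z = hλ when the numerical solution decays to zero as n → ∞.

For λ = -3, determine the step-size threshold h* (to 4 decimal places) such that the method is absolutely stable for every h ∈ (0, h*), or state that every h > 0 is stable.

Test eqn y'=λy, z=hλ:
  y_{n+1} = y_n + z·[8/11·y_n + 3/11·y_{n+1}] ⇒ (1 − 3/11z)y_{n+1} = (1 + 8/11z)y_n
  Hence R(z) = (1 + 8/11z)/(1 − 3/11z).

Find x<0 with |R(x)|<1.
x=-1.74: |R|=0.1800
R=−1: 1+8/11x = −1+3/11x ⇒ -5/11x=2 ⇒ x=2/(-5/11)=-4.4000
Confirm numerically:
  x=-3.990: |R|=0.91075 <1
  x=-3.746: |R|=0.85295 <1
  x=-2.881: |R|=0.61335 <1
  x=-4.603: |R|=1.04091 >1
  x=-4.530: |R|=1.02643 >1
  x=-4.501: |R|=1.02061 >1
So |R|<1 on (-4.4000, 0).

(-4.4000,0); λ=-3 ⇒ h* = (22/5)/3 = 1.4667.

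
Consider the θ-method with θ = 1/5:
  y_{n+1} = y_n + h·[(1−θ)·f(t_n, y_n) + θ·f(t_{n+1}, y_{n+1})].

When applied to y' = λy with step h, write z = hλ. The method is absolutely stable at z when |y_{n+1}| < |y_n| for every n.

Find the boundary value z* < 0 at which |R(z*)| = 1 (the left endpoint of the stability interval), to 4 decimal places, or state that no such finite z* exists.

Test eqn y'=λy, z=hλ:
  y_{n+1} = y_n + z·[4/5·y_n + 1/5·y_{n+1}] ⇒ (1 − 1/5z)y_{n+1} = (1 + 4/5z)y_n
  R(z) = (1 + 4/5z)/(1 − 1/5z).

Boundary: |R(x)|=1, x<0.
x=-1.52: |R|=0.1656
R=−1: 1+4/5x = −1+1/5x ⇒ -3/5x=2 ⇒ x=2/(-3/5)=-3.3333
Confirm numerically:
  x=-1.740: |R|=0.29080 <1
  x=-1.547: |R|=0.18146 <1
  x=-1.450: |R|=0.12403 <1
  x=-3.530: |R|=1.06917 >1
  x=-3.366: |R|=1.01171 >1
Stable set (-3.3333, 0).

left endpoint -3.3333.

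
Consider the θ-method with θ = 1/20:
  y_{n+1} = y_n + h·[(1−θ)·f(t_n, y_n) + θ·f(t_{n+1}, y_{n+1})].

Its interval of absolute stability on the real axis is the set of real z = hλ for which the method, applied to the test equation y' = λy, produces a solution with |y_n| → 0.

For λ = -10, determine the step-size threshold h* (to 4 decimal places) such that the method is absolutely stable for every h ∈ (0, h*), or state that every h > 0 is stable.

(-2.2222,0); λ=-10 ⇒ h* = (20/9)/10 = 0.2222.

With y'=λy (z=hλ):
  y_{n+1} = y_n + z·[19/20·y_n + 1/20·y_{n+1}] ⇒ (1 − 1/20z)y_{n+1} = (1 + 19/20z)y_n
  ⇒ R(z) = (1 + 19/20z)/(1 − 1/20z).

Need |R(x)|<1, x<0.
x=-0.46: |R|=0.5503
R=−1: 1+19/20x = −1+1/20x ⇒ -9/10x=2 ⇒ x=2/(-9/10)=-2.2222
Confirm numerically:
  x=-1.886: |R|=0.72348 <1
  x=-1.443: |R|=0.34589 <1
  x=-1.267: |R|=0.19152 <1
  x=-0.930: |R|=0.11132 <1
  x=-2.417: |R|=1.15640 >1
  x=-2.349: |R|=1.10211 >1
Stable set (-2.2222, 0).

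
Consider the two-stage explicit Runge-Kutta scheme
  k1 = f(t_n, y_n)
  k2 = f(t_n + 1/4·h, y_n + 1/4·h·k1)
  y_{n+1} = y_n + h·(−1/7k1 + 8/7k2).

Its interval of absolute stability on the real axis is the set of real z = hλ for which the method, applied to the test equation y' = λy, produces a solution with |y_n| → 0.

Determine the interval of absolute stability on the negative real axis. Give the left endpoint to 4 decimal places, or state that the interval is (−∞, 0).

z∈(-3.5000,0).

On y'=λy, z=hλ:
  k1=λy_n ⇒ h·k1=z·y_n;  k2=λ(1+1/4z)y_n ⇒ h·k2=z(1+1/4z)y_n
  y_{n+1}/y_n = 1 − 1/7z + 8/7z(1+1/4z) = 1 + z + 2/7z²
  Hence R(z) = 1 + z + 2/7z².

Find x<0 with |R(x)|<1.
x=-0.38: |R|=0.6613
R=1: x+2/7x²=0 ⇒ x=−7/2=-3.5000; min R=1−1/(4·2/7)=0.1250>−1
Confirm numerically:
  x=-3.164: |R|=0.69626 <1
  x=-2.329: |R|=0.22078 <1
  x=-1.871: |R|=0.12918 <1
  x=-1.529: |R|=0.13895 <1
  x=-3.893: |R|=1.43713 >1
  x=-3.804: |R|=1.33040 >1
  x=-3.655: |R|=1.16186 >1
Interval (-3.5000, 0).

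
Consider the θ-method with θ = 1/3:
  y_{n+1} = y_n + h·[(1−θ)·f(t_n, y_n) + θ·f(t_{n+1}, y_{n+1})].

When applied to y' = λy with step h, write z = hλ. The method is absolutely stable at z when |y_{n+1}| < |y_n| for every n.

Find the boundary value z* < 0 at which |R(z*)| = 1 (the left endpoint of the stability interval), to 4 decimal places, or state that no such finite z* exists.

left endpoint -6.0000.

Set f=λy, z=hλ:
  y_{n+1} = y_n + z·[2/3·y_n + 1/3·y_{n+1}] ⇒ (1 − 1/3z)y_{n+1} = (1 + 2/3z)y_n
  Hence R(z) = (1 + 2/3z)/(1 − 1/3z).

Boundary: |R(x)|=1, x<0.
x=-0.88: |R|=0.3196
R=−1: 1+2/3x = −1+1/3x ⇒ -1/3x=2 ⇒ x=2/(-1/3)=-6.0000
Confirm numerically:
  x=-4.726: |R|=0.83510 <1
  x=-3.735: |R|=0.66370 <1
  x=-3.561: |R|=0.62826 <1
  x=-6.305: |R|=1.03278 >1
  x=-6.260: |R|=1.02808 >1
So |R|<1 on (-6.0000, 0).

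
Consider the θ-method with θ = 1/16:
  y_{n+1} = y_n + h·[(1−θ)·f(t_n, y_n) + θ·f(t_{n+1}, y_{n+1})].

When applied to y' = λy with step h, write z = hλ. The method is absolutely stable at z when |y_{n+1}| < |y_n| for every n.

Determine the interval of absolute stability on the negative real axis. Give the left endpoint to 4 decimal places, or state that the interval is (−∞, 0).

(-2.2857, 0).

Set f=λy, z=hλ:
  y_{n+1} = y_n + z·[15/16·y_n + 1/16·y_{n+1}] ⇒ (1 − 1/16z)y_{n+1} = (1 + 15/16z)y_n
  ⇒ R(z) = (1 + 15/16z)/(1 − 1/16z).

Solve |R(x)|<1 on ℝ⁻.
x=-1.42: |R|=0.3042
R=−1: 1+15/16x = −1+1/16x ⇒ -7/8x=2 ⇒ x=2/(-7/8)=-2.2857
Confirm numerically:
  x=-1.996: |R|=0.77462 <1
  x=-1.878: |R|=0.68072 <1
  x=-1.609: |R|=0.46198 <1
  x=-1.339: |R|=0.23560 <1
  x=-2.842: |R|=1.41333 >1
  x=-2.645: |R|=1.26978 >1
  x=-2.635: |R|=1.26241 >1
Interval (-2.2857, 0).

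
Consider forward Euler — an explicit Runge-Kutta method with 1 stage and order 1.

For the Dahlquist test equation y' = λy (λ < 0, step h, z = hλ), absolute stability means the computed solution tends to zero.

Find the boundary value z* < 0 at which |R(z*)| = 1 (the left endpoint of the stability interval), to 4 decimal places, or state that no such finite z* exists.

z* = -2.0000.

With y'=λy (z=hλ):
  order 1, 1-stage ⇒ R(z)=1+z
  (e.g. R(-0.77)=0.23000, |R|=0.23000)

Find x<0 with |R(x)|<1.
x=-0.77: |R|=0.2300
|R(-1.29)|=0.2900 |R(-0.93)|=0.0700 |R(-0.69)|=0.3100
Bisect:
  x_lo=-2.3962 |R|=1.3962  x_hi=-0.3162 |R|=0.6838
  mid=-1.35618 |R|=0.35618 →hi
  mid=-1.87617 |R|=0.87617 →hi
  mid=-2.13617 |R|=1.13617 →lo
  mid=-2.00617 |R|=1.00617 →lo
  mid=-1.94117 |R|=0.94117 →hi
  mid=-1.97367 |R|=0.97367 →hi
  mid=-1.98992 |R|=0.98992 →hi
  ...
  [-2.00008,-1.99995] ⇒ x*=-2.0000
Interval (-2.0000, 0).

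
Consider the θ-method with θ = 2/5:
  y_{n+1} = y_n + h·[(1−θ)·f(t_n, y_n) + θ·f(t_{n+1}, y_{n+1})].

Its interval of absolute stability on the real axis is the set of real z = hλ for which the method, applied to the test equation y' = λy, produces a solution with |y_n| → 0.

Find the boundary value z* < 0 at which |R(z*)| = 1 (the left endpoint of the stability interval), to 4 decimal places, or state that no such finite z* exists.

z* = -10.0000.

Test eqn y'=λy, z=hλ:
  y_{n+1} = y_n + z·[3/5·y_n + 2/5·y_{n+1}] ⇒ (1 − 2/5z)y_{n+1} = (1 + 3/5z)y_n
  R(z) = (1 + 3/5z)/(1 − 2/5z).

Solve |R(x)|<1 on ℝ⁻.
x=-1.31: |R|=0.1404
R=−1: 1+3/5x = −1+2/5x ⇒ -1/5x=2 ⇒ x=2/(-1/5)=-10.0000
Confirm numerically:
  x=-8.482: |R|=0.93089 <1
  x=-7.104: |R|=0.84923 <1
  x=-4.473: |R|=0.60369 <1
  x=-10.423: |R|=1.01637 >1
  x=-10.333: |R|=1.01297 >1
  x=-10.032: |R|=1.00128 >1
Stable set (-10.0000, 0).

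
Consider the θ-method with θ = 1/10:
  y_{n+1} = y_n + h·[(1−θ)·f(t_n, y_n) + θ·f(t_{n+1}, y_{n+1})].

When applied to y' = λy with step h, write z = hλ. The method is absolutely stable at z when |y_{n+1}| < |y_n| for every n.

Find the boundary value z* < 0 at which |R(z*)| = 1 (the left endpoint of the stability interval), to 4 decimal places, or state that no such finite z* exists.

left endpoint -2.5000.

With y'=λy (z=hλ):
  y_{n+1} = y_n + z·[9/10·y_n + 1/10·y_{n+1}] ⇒ (1 − 1/10z)y_{n+1} = (1 + 9/10z)y_n
  ⇒ R(z) = (1 + 9/10z)/(1 − 1/10z).

Find x<0 with |R(x)|<1.
x=-1.35: |R|=0.1894
R=−1: 1+9/10x = −1+1/10x ⇒ -4/5x=2 ⇒ x=2/(-4/5)=-2.5000
Confirm numerically:
  x=-1.767: |R|=0.50166 <1
  x=-1.630: |R|=0.40155 <1
  x=-1.527: |R|=0.32472 <1
  x=-1.092: |R|=0.01551 <1
  x=-3.097: |R|=1.36466 >1
  x=-2.948: |R|=1.27680 >1
Stable set (-2.5000, 0).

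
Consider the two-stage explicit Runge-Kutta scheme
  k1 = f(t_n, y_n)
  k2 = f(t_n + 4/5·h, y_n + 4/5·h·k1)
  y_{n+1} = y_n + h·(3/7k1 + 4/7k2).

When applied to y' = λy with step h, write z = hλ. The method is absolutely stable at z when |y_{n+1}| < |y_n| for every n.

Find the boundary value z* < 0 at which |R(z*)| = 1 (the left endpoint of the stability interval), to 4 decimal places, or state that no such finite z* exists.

left endpoint -2.1875.

Set f=λy, z=hλ:
  k1=λy_n ⇒ h·k1=z·y_n;  k2=λ(1+4/5z)y_n ⇒ h·k2=z(1+4/5z)y_n
  y_{n+1}/y_n = 1 + 3/7z + 4/7z(1+4/5z) = 1 + z + 16/35z²
  ⇒ R(z) = 1 + z + 16/35z².

Boundary: |R(x)|=1, x<0.
x=-1.13: |R|=0.4537
R=1: x+16/35x²=0 ⇒ x=−35/16=-2.1875; min R=1−1/(4·16/35)=0.4531>−1
Confirm numerically:
  x=-1.908: |R|=0.75621 <1
  x=-1.795: |R|=0.67793 <1
  x=-1.730: |R|=0.63818 <1
  x=-1.319: |R|=0.47632 <1
  x=-2.752: |R|=1.71017 >1
  x=-2.460: |R|=1.30645 >1
  x=-2.317: |R|=1.13717 >1
So |R|<1 on (-2.1875, 0).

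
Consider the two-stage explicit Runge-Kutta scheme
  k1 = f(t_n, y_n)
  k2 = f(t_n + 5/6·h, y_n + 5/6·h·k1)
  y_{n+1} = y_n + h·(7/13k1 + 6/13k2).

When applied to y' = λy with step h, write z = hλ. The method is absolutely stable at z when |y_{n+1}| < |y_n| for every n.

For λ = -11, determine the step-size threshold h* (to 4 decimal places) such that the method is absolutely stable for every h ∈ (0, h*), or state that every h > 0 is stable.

Test eqn y'=λy, z=hλ:
  k1=λy_n ⇒ h·k1=z·y_n;  k2=λ(1+5/6z)y_n ⇒ h·k2=z(1+5/6z)y_n
  y_{n+1}/y_n = 1 + 7/13z + 6/13z(1+5/6z) = 1 + z + 5/13z²
  Hence R(z) = 1 + z + 5/13z².

Solve |R(x)|<1 on ℝ⁻.
x=-1.18: |R|=0.3555
R=1: x+5/13x²=0 ⇒ x=−13/5=-2.6000; min R=1−1/(4·5/13)=0.3500>−1
Confirm numerically:
  x=-2.262: |R|=0.70594 <1
  x=-2.191: |R|=0.65534 <1
  x=-2.086: |R|=0.58761 <1
  x=-1.679: |R|=0.40525 <1
  x=-3.078: |R|=1.56588 >1
  x=-3.047: |R|=1.52385 >1
  x=-2.661: |R|=1.06243 >1
Interval (-2.6000, 0).

(-2.6000,0); λ=-11 ⇒ h* = (13/5)/11 = 0.2364.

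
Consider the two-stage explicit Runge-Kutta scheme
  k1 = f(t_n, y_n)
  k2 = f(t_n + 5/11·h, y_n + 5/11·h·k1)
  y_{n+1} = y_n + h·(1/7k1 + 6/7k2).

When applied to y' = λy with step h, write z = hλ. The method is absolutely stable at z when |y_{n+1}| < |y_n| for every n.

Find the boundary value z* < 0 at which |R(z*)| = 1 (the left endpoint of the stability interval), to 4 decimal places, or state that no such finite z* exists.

z* = -2.5667.

On y'=λy, z=hλ:
  k1=λy_n ⇒ h·k1=z·y_n;  k2=λ(1+5/11z)y_n ⇒ h·k2=z(1+5/11z)y_n
  y_{n+1}/y_n = 1 + 1/7z + 6/7z(1+5/11z) = 1 + z + 30/77z²
  Hence R(z) = 1 + z + 30/77z².

Boundary: |R(x)|=1, x<0.
x=-1.74: |R|=0.4396
R=1: x+30/77x²=0 ⇒ x=−77/30=-2.5667; min R=1−1/(4·30/77)=0.3583>−1
Confirm numerically:
  x=-2.487: |R|=0.92281 <1
  x=-2.075: |R|=0.60252 <1
  x=-1.291: |R|=0.35836 <1
  x=-2.852: |R|=1.31705 >1
  x=-2.831: |R|=1.29156 >1
  x=-2.768: |R|=1.21713 >1
So |R|<1 on (-2.5667, 0).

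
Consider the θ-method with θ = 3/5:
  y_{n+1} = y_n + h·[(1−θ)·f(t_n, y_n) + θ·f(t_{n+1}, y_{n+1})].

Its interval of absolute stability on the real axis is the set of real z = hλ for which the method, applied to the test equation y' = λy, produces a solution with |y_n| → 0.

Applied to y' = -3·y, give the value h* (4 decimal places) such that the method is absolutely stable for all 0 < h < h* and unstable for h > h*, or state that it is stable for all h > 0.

interval (−∞, 0). Any h>0 works for λ=-3.

With y'=λy (z=hλ):
  y_{n+1} = y_n + z·[2/5·y_n + 3/5·y_{n+1}] ⇒ (1 − 3/5z)y_{n+1} = (1 + 2/5z)y_n
  so R(z) = (1 + 2/5z)/(1 − 3/5z).

Find x<0 with |R(x)|<1.
x=-0.7: |R|=0.5070
x=-2: |R|=0.0909
x=-10: |R|=0.4286
x=-100: |R|=0.6393
θ=3/5≥1/2 ⇒ |1+2/5x|<|1−3/5x| ∀x<0 ⇒ unbounded interval.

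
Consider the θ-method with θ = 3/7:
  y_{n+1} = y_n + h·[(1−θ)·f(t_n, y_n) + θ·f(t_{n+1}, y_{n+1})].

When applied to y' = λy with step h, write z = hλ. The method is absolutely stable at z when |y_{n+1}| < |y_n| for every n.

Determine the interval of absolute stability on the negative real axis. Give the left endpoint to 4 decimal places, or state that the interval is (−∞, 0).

With y'=λy (z=hλ):
  y_{n+1} = y_n + z·[4/7·y_n + 3/7·y_{n+1}] ⇒ (1 − 3/7z)y_{n+1} = (1 + 4/7z)y_n
  R(z) = (1 + 4/7z)/(1 − 3/7z).

Solve |R(x)|<1 on ℝ⁻.
x=-0.81: |R|=0.3987
R=−1: 1+4/7x = −1+3/7x ⇒ -1/7x=2 ⇒ x=2/(-1/7)=-14.0000
Confirm numerically:
  x=-12.661: |R|=0.97023 <1
  x=-10.518: |R|=0.90969 <1
  x=-6.693: |R|=0.73016 <1
  x=-6.476: |R|=0.71530 <1
  x=-14.587: |R|=1.01156 >1
  x=-14.532: |R|=1.01051 >1
  x=-14.442: |R|=1.00878 >1
Interval (-14.0000, 0).

(-14.0000, 0).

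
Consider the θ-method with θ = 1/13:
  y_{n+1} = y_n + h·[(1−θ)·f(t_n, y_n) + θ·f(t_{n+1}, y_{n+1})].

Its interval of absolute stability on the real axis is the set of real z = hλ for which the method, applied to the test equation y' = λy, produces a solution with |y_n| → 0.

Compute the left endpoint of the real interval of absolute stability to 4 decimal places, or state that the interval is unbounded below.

left endpoint -2.3636.

Set f=λy, z=hλ:
  y_{n+1} = y_n + z·[12/13·y_n + 1/13·y_{n+1}] ⇒ (1 − 1/13z)y_{n+1} = (1 + 12/13z)y_n
  so R(z) = (1 + 12/13z)/(1 − 1/13z).

Boundary: |R(x)|=1, x<0.
x=-0.55: |R|=0.4723
R=−1: 1+12/13x = −1+1/13x ⇒ -11/13x=2 ⇒ x=2/(-11/13)=-2.3636
Confirm numerically:
  x=-2.333: |R|=0.97802 <1
  x=-1.966: |R|=0.70774 <1
  x=-1.613: |R|=0.43496 <1
  x=-1.474: |R|=0.32389 <1
  x=-2.857: |R|=1.34225 >1
  x=-2.667: |R|=1.21300 >1
  x=-2.400: |R|=1.02597 >1
Interval (-2.3636, 0).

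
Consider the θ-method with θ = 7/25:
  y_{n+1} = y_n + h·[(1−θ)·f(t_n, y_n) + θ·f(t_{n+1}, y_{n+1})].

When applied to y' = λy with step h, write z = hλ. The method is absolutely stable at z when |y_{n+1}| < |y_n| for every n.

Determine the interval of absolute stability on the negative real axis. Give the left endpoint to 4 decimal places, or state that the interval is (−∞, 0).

(-4.5455, 0).

On y'=λy, z=hλ:
  y_{n+1} = y_n + z·[18/25·y_n + 7/25·y_{n+1}] ⇒ (1 − 7/25z)y_{n+1} = (1 + 18/25z)y_n
  so R(z) = (1 + 18/25z)/(1 − 7/25z).

Find x<0 with |R(x)|<1.
x=-1.35: |R|=0.0203
R=−1: 1+18/25x = −1+7/25x ⇒ -11/25x=2 ⇒ x=2/(-11/25)=-4.5455
Confirm numerically:
  x=-4.013: |R|=0.88968 <1
  x=-3.363: |R|=0.73204 <1
  x=-3.001: |R|=0.63073 <1
  x=-2.932: |R|=0.61014 <1
  x=-4.857: |R|=1.05809 >1
  x=-4.699: |R|=1.02917 >1
Interval (-4.5455, 0).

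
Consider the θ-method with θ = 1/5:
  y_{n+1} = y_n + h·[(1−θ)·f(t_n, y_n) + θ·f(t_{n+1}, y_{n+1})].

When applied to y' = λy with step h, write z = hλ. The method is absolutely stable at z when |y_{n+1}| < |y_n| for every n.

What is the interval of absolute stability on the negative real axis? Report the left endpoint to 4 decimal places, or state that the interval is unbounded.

With y'=λy (z=hλ):
  y_{n+1} = y_n + z·[4/5·y_n + 1/5·y_{n+1}] ⇒ (1 − 1/5z)y_{n+1} = (1 + 4/5z)y_n
  so R(z) = (1 + 4/5z)/(1 − 1/5z).

Find x<0 with |R(x)|<1.
x=-0.54: |R|=0.5126
R=−1: 1+4/5x = −1+1/5x ⇒ -3/5x=2 ⇒ x=2/(-3/5)=-3.3333
Confirm numerically:
  x=-2.958: |R|=0.85851 <1
  x=-2.775: |R|=0.78457 <1
  x=-1.827: |R|=0.33807 <1
  x=-3.734: |R|=1.13762 >1
  x=-3.575: |R|=1.08455 >1
Stable set (-3.3333, 0).

(-3.3333, 0).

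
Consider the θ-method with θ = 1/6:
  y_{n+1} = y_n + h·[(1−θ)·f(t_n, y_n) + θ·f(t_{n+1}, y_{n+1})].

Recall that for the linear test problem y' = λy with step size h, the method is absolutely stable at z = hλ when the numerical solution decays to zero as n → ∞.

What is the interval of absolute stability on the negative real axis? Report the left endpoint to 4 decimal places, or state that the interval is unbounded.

z∈(-3.0000,0).

On y'=λy, z=hλ:
  y_{n+1} = y_n + z·[5/6·y_n + 1/6·y_{n+1}] ⇒ (1 − 1/6z)y_{n+1} = (1 + 5/6z)y_n
  R(z) = (1 + 5/6z)/(1 − 1/6z).

Need |R(x)|<1, x<0.
x=-1.52: |R|=0.2128
R=−1: 1+5/6x = −1+1/6x ⇒ -2/3x=2 ⇒ x=2/(-2/3)=-3.0000
Confirm numerically:
  x=-2.955: |R|=0.97990 <1
  x=-2.921: |R|=0.96458 <1
  x=-2.864: |R|=0.93863 <1
  x=-1.313: |R|=0.07726 <1
  x=-3.441: |R|=1.18684 >1
  x=-3.400: |R|=1.17021 >1
  x=-3.239: |R|=1.10347 >1
So |R|<1 on (-3.0000, 0).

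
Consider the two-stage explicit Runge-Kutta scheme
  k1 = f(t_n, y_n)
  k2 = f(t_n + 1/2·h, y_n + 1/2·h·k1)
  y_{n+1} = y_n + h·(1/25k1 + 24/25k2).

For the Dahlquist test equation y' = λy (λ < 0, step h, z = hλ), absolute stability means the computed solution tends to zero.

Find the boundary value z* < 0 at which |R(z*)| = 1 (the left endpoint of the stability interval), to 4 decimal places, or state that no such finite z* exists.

z* = -2.0833.

With y'=λy (z=hλ):
  k1=λy_n ⇒ h·k1=z·y_n;  k2=λ(1+1/2z)y_n ⇒ h·k2=z(1+1/2z)y_n
  y_{n+1}/y_n = 1 + 1/25z + 24/25z(1+1/2z) = 1 + z + 12/25z²
  ⇒ R(z) = 1 + z + 12/25z².

Find x<0 with |R(x)|<1.
x=-0.98: |R|=0.4810
R=1: x+12/25x²=0 ⇒ x=−25/12=-2.0833; min R=1−1/(4·12/25)=0.4792>−1
Confirm numerically:
  x=-1.726: |R|=0.70396 <1
  x=-1.385: |R|=0.53575 <1
  x=-1.018: |R|=0.47944 <1
  x=-0.862: |R|=0.49466 <1
  x=-2.449: |R|=1.42985 >1
  x=-2.236: |R|=1.16385 >1
Stable set (-2.0833, 0).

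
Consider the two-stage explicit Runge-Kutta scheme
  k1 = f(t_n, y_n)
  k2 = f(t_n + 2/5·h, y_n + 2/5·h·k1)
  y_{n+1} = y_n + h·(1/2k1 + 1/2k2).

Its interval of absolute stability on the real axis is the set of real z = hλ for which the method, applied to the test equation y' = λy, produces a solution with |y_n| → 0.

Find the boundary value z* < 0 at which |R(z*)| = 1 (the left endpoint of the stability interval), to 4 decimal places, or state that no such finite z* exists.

left endpoint -5.0000.

On y'=λy, z=hλ:
  k1=λy_n ⇒ h·k1=z·y_n;  k2=λ(1+2/5z)y_n ⇒ h·k2=z(1+2/5z)y_n
  y_{n+1}/y_n = 1 + 1/2z + 1/2z(1+2/5z) = 1 + z + 1/5z²
  Hence R(z) = 1 + z + 1/5z².

Solve |R(x)|<1 on ℝ⁻.
x=-1.08: |R|=0.1533
R=1: x+1/5x²=0 ⇒ x=−5=-5.0000; min R=1−1/(4·1/5)=-0.2500>−1
Confirm numerically:
  x=-3.993: |R|=0.19581 <1
  x=-3.754: |R|=0.06450 <1
  x=-3.177: |R|=0.15833 <1
  x=-5.560: |R|=1.62272 >1
  x=-5.197: |R|=1.20476 >1
  x=-5.083: |R|=1.08438 >1
Stable set (-5.0000, 0).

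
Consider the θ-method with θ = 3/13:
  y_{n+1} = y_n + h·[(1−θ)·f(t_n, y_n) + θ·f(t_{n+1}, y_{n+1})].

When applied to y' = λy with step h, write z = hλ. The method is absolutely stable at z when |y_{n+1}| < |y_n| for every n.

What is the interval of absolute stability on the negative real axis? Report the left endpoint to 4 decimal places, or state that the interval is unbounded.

Test eqn y'=λy, z=hλ:
  y_{n+1} = y_n + z·[10/13·y_n + 3/13·y_{n+1}] ⇒ (1 − 3/13z)y_{n+1} = (1 + 10/13z)y_n
  R(z) = (1 + 10/13z)/(1 − 3/13z).

Boundary: |R(x)|=1, x<0.
x=-1.24: |R|=0.0359
R=−1: 1+10/13x = −1+3/13x ⇒ -7/13x=2 ⇒ x=2/(-7/13)=-3.7143
Confirm numerically:
  x=-3.482: |R|=0.93065 <1
  x=-2.017: |R|=0.37636 <1
  x=-1.589: |R|=0.16266 <1
  x=-1.533: |R|=0.13239 <1
  x=-4.235: |R|=1.14180 >1
  x=-4.163: |R|=1.12323 >1
Stable set (-3.7143, 0).

z∈(-3.7143,0).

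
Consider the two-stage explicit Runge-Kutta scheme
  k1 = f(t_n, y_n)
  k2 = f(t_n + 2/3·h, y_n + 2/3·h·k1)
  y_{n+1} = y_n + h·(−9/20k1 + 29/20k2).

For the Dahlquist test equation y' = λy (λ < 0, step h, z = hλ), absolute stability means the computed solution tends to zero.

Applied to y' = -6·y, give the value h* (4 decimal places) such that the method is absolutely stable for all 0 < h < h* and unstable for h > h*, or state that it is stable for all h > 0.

(-1.0345,0); λ=-6 ⇒ h* = (30/29)/6 = 0.1724.

With y'=λy (z=hλ):
  k1=λy_n ⇒ h·k1=z·y_n;  k2=λ(1+2/3z)y_n ⇒ h·k2=z(1+2/3z)y_n
  y_{n+1}/y_n = 1 − 9/20z + 29/20z(1+2/3z) = 1 + z + 29/30z²
  so R(z) = 1 + z + 29/30z².

Find x<0 with |R(x)|<1.
x=-1.69: |R|=2.0709
R=1: x+29/30x²=0 ⇒ x=−30/29=-1.0345; min R=1−1/(4·29/30)=0.7414>−1
Confirm numerically:
  x=-0.988: |R|=0.95561 <1
  x=-0.822: |R|=0.83116 <1
  x=-0.566: |R|=0.74368 <1
  x=-1.602: |R|=1.87886 >1
  x=-1.308: |R|=1.34584 >1
  x=-1.182: |R|=1.16855 >1
Stable set (-1.0345, 0).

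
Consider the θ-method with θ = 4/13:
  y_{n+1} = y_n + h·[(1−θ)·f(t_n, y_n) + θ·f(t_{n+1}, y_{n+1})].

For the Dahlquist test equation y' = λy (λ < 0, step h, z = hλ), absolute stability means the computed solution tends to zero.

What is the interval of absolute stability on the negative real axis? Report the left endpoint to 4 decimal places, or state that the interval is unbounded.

z∈(-5.2000,0).

With y'=λy (z=hλ):
  y_{n+1} = y_n + z·[9/13·y_n + 4/13·y_{n+1}] ⇒ (1 − 4/13z)y_{n+1} = (1 + 9/13z)y_n
  R(z) = (1 + 9/13z)/(1 − 4/13z).

Need |R(x)|<1, x<0.
x=-0.65: |R|=0.4583
R=−1: 1+9/13x = −1+4/13x ⇒ -5/13x=2 ⇒ x=2/(-5/13)=-5.2000
Confirm numerically:
  x=-4.704: |R|=0.92205 <1
  x=-2.303: |R|=0.34788 <1
  x=-2.133: |R|=0.28780 <1
  x=-5.635: |R|=1.06120 >1
  x=-5.468: |R|=1.03843 >1
  x=-5.391: |R|=1.02763 >1
Stable set (-5.2000, 0).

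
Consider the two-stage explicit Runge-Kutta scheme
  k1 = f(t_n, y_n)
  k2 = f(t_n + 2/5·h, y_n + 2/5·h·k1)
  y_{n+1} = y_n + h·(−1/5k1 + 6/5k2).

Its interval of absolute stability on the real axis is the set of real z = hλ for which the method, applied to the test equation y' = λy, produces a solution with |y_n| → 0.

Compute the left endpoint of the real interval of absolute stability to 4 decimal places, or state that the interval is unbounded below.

left endpoint -2.0833.

Test eqn y'=λy, z=hλ:
  k1=λy_n ⇒ h·k1=z·y_n;  k2=λ(1+2/5z)y_n ⇒ h·k2=z(1+2/5z)y_n
  y_{n+1}/y_n = 1 − 1/5z + 6/5z(1+2/5z) = 1 + z + 12/25z²
  so R(z) = 1 + z + 12/25z².

Boundary: |R(x)|=1, x<0.
x=-0.43: |R|=0.6588
R=1: x+12/25x²=0 ⇒ x=−25/12=-2.0833; min R=1−1/(4·12/25)=0.4792>−1
Confirm numerically:
  x=-1.995: |R|=0.91541 <1
  x=-1.770: |R|=0.73379 <1
  x=-1.022: |R|=0.47935 <1
  x=-0.861: |R|=0.49483 <1
  x=-2.490: |R|=1.48605 >1
  x=-2.238: |R|=1.16615 >1
  x=-2.134: |R|=1.05190 >1
Stable set (-2.0833, 0).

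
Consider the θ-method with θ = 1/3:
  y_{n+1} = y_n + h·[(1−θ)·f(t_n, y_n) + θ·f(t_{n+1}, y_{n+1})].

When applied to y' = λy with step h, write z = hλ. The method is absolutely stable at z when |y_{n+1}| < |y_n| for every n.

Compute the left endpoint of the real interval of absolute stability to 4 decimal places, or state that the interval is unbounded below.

left endpoint -6.0000.

Set f=λy, z=hλ:
  y_{n+1} = y_n + z·[2/3·y_n + 1/3·y_{n+1}] ⇒ (1 − 1/3z)y_{n+1} = (1 + 2/3z)y_n
  R(z) = (1 + 2/3z)/(1 − 1/3z).

Boundary: |R(x)|=1, x<0.
x=-1.58: |R|=0.0349
R=−1: 1+2/3x = −1+1/3x ⇒ -1/3x=2 ⇒ x=2/(-1/3)=-6.0000
Confirm numerically:
  x=-5.333: |R|=0.91996 <1
  x=-4.796: |R|=0.84556 <1
  x=-3.382: |R|=0.58978 <1
  x=-6.145: |R|=1.01586 >1
  x=-6.033: |R|=1.00365 >1
Interval (-6.0000, 0).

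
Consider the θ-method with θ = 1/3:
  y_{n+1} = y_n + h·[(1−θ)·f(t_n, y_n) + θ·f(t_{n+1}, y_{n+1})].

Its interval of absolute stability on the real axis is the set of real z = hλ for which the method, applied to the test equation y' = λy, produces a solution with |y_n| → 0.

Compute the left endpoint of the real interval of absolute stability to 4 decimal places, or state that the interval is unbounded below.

Test eqn y'=λy, z=hλ:
  y_{n+1} = y_n + z·[2/3·y_n + 1/3·y_{n+1}] ⇒ (1 − 1/3z)y_{n+1} = (1 + 2/3z)y_n
  R(z) = (1 + 2/3z)/(1 − 1/3z).

Solve |R(x)|<1 on ℝ⁻.
x=-1.56: |R|=0.0263
R=−1: 1+2/3x = −1+1/3x ⇒ -1/3x=2 ⇒ x=2/(-1/3)=-6.0000
Confirm numerically:
  x=-5.677: |R|=0.96278 <1
  x=-5.014: |R|=0.87697 <1
  x=-3.395: |R|=0.59265 <1
  x=-3.223: |R|=0.55375 <1
  x=-6.411: |R|=1.04367 >1
  x=-6.074: |R|=1.00816 >1
Interval (-6.0000, 0).

z* = -6.0000.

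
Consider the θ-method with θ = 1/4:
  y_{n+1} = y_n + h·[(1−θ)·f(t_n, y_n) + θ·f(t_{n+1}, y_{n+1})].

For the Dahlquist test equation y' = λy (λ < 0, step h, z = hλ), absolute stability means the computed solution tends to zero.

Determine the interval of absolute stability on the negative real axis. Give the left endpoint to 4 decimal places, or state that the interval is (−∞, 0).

(-4.0000, 0).

Set f=λy, z=hλ:
  y_{n+1} = y_n + z·[3/4·y_n + 1/4·y_{n+1}] ⇒ (1 − 1/4z)y_{n+1} = (1 + 3/4z)y_n
  ⇒ R(z) = (1 + 3/4z)/(1 − 1/4z).

Boundary: |R(x)|=1, x<0.
x=-0.57: |R|=0.5011
R=−1: 1+3/4x = −1+1/4x ⇒ -1/2x=2 ⇒ x=2/(-1/2)=-4.0000
Confirm numerically:
  x=-3.589: |R|=0.89169 <1
  x=-3.042: |R|=0.72792 <1
  x=-2.816: |R|=0.65258 <1
  x=-2.205: |R|=0.42143 <1
  x=-4.204: |R|=1.04973 >1
  x=-4.128: |R|=1.03150 >1
Stable set (-4.0000, 0).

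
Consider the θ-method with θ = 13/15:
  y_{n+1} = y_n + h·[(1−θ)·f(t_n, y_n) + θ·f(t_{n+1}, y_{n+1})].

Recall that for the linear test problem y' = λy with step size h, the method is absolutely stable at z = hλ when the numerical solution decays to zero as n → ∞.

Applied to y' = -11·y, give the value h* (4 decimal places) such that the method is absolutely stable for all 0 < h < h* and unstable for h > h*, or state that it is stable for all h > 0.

Test eqn y'=λy, z=hλ:
  y_{n+1} = y_n + z·[2/15·y_n + 13/15·y_{n+1}] ⇒ (1 − 13/15z)y_{n+1} = (1 + 2/15z)y_n
  ⇒ R(z) = (1 + 2/15z)/(1 − 13/15z).

Boundary: |R(x)|=1, x<0.
x=-0.55: |R|=0.6275
x=-2: |R|=0.2683
x=-10: |R|=0.0345
x=-100: |R|=0.1407
θ=13/15≥1/2 ⇒ |1+2/15x|<|1−13/15x| ∀x<0 ⇒ interval (−∞,0).

interval (−∞, 0). Any h>0 works for λ=-11.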